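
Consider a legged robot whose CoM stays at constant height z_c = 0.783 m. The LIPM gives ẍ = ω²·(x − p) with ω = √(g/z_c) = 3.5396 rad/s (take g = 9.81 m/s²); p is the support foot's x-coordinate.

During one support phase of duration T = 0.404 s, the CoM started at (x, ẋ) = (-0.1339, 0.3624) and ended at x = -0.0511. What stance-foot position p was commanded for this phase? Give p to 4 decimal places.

ωT = 3.5396·0.404 = 1.429998; cosh(ωT) = 2.209001, sinh(ωT) = 1.969692
x(T) = p + (x₀−p)·cosh(ωT) + (ẋ₀/ω)·sinh(ωT) ⇒ p·(1 − cosh) = x(T) − x₀·cosh − (ẋ₀/ω)·sinh
numerator   = -0.0511 − (-0.1339)·2.209001 − (0.3624/3.5396)·1.969692 = 0.043019
denominator = 1 − 2.209001 = -1.209001
p = 0.043019 / -1.209001 = -0.0356

p = -0.0356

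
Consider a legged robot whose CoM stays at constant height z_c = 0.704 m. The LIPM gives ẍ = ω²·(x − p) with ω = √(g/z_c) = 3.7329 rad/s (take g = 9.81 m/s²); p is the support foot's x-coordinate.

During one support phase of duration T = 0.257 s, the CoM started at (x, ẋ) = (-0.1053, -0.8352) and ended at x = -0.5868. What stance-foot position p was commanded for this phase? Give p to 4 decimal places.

ωT = 3.7329·0.257 = 0.959355; cosh(ωT) = 1.496577, sinh(ωT) = 1.113437
x(T) = p + (x₀−p)·cosh(ωT) + (ẋ₀/ω)·sinh(ωT) ⇒ p·(1 − cosh) = x(T) − x₀·cosh − (ẋ₀/ω)·sinh
numerator   = -0.5868 − (-0.1053)·1.496577 − (-0.8352/3.7329)·1.113437 = -0.180090
denominator = 1 − 1.496577 = -0.496577
p = -0.180090 / -0.496577 = 0.3627

p = 0.3627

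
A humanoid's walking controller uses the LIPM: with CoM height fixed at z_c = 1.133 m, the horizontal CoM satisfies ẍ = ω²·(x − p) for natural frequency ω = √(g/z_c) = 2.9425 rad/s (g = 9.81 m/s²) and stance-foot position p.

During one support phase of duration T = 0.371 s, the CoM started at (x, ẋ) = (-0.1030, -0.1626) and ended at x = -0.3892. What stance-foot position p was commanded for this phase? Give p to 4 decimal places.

ωT = 2.9425·0.371 = 1.091668; cosh(ωT) = 1.657447, sinh(ωT) = 1.321791
x(T) = p + (x₀−p)·cosh(ωT) + (ẋ₀/ω)·sinh(ωT) ⇒ p·(1 − cosh) = x(T) − x₀·cosh − (ẋ₀/ω)·sinh
numerator   = -0.3892 − (-0.1030)·1.657447 − (-0.1626/2.9425)·1.321791 = -0.145442
denominator = 1 − 1.657447 = -0.657447
p = -0.145442 / -0.657447 = 0.2212

p = 0.2212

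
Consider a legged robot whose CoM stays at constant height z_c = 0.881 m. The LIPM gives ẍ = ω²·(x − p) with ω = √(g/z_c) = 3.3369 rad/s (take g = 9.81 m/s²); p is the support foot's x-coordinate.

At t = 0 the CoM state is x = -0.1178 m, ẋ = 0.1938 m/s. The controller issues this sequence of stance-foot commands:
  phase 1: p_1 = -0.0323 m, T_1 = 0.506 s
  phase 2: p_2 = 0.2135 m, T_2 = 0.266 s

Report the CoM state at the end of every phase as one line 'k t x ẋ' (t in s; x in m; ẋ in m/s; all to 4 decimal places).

phase 1: p=-0.0323, T=0.506, ωT=1.688471, cosh=2.798002, sinh=2.613201; start (x,ẋ)=(-0.117800, 0.193800) → end (x,ẋ)=(-0.119760, -0.203306)
phase 2: p=0.2135, T=0.266, ωT=0.887615, cosh=1.420483, sinh=1.008847; start (x,ẋ)=(-0.119760, -0.203306) → end (x,ẋ)=(-0.321356, -1.410687)

1 0.5060 -0.1198 -0.2033
2 0.7720 -0.3214 -1.4107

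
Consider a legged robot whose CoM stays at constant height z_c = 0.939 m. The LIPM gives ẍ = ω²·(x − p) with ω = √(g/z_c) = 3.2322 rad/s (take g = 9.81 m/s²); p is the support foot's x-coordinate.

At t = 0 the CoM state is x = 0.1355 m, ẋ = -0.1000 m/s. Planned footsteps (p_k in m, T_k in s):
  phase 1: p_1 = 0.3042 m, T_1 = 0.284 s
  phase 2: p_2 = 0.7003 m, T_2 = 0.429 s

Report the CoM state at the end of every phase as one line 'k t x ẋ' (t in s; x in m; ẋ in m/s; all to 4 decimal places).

1 0.2840 0.0267 -0.7190
2 0.7130 -1.1487 -5.6119

phase 1: p=0.3042, T=0.284, ωT=0.917945, cosh=1.451739, sinh=1.052400; start (x,ẋ)=(0.135500, -0.100000) → end (x,ẋ)=(0.026732, -0.719018)
phase 2: p=0.7003, T=0.429, ωT=1.386614, cosh=2.125599, sinh=1.875679; start (x,ẋ)=(0.026732, -0.719018) → end (x,ẋ)=(-1.148690, -5.611898)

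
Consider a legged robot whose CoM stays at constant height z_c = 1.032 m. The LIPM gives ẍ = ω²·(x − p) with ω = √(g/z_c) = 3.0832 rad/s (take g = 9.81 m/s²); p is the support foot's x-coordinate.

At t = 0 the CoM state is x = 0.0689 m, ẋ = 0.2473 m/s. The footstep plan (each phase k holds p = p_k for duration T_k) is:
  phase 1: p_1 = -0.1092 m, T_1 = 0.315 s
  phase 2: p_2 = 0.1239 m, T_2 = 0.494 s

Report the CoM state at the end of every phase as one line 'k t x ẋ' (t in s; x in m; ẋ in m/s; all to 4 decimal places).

1 0.3150 0.2504 0.9946
2 0.8090 1.1325 3.2414

phase 1: p=-0.1092, T=0.315, ωT=0.971208, cosh=1.509879, sinh=1.131254; start (x,ẋ)=(0.068900, 0.247300) → end (x,ẋ)=(0.250446, 0.994585)
phase 2: p=0.1239, T=0.494, ωT=1.523101, cosh=2.402230, sinh=2.184195; start (x,ẋ)=(0.250446, 0.994585) → end (x,ẋ)=(1.132475, 3.241422)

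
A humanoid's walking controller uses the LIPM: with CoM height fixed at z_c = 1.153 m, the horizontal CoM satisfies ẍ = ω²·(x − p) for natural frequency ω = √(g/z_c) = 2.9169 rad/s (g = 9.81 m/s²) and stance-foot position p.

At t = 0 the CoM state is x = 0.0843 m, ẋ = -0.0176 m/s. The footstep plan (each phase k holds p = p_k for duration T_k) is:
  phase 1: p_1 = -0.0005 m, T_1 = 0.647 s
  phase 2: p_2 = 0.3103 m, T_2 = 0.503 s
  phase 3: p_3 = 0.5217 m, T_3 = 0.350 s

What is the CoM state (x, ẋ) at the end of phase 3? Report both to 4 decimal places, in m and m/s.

x = 1.4368, ẋ = 2.9633

phase 1: p=-0.0005, T=0.647, ωT=1.887234, cosh=3.376288, sinh=3.224798; start (x,ẋ)=(0.084300, -0.017600) → end (x,ẋ)=(0.266351, 0.738241)
phase 2: p=0.3103, T=0.503, ωT=1.467201, cosh=2.283824, sinh=2.053254; start (x,ẋ)=(0.266351, 0.738241) → end (x,ẋ)=(0.729589, 1.422799)
phase 3: p=0.5217, T=0.350, ωT=1.020915, cosh=1.567999, sinh=1.207734; start (x,ẋ)=(0.729589, 1.422799) → end (x,ẋ)=(1.436776, 2.963309)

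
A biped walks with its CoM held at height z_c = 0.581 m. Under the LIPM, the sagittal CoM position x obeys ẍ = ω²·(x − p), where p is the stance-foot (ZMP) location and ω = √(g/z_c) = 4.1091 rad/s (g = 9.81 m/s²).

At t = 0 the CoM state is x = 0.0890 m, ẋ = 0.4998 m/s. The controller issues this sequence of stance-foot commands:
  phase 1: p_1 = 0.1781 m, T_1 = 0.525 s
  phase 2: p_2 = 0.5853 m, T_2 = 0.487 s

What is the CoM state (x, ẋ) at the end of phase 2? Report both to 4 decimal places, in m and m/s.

x = 0.0906, ẋ = -1.7932

phase 1: p=0.1781, T=0.525, ωT=2.157278, cosh=4.381601, sinh=4.265962; start (x,ẋ)=(0.089000, 0.499800) → end (x,ẋ)=(0.306579, 0.628067)
phase 2: p=0.5853, T=0.487, ωT=2.001132, cosh=3.766303, sinh=3.631120; start (x,ẋ)=(0.306579, 0.628067) → end (x,ẋ)=(0.090560, -1.793208)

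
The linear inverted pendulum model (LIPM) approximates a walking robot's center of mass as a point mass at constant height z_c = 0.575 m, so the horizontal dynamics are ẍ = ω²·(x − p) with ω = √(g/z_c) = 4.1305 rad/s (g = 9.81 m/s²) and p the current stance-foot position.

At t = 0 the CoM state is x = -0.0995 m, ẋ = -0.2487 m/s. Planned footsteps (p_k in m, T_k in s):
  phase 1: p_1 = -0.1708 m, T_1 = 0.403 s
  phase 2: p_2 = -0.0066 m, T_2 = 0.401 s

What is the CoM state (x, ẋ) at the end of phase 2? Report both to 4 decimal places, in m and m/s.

phase 1: p=-0.1708, T=0.403, ωT=1.664592, cosh=2.736391, sinh=2.547123; start (x,ẋ)=(-0.099500, -0.248700) → end (x,ẋ)=(-0.129059, 0.069599)
phase 2: p=-0.0066, T=0.401, ωT=1.656330, cosh=2.715443, sinh=2.524605; start (x,ẋ)=(-0.129059, 0.069599) → end (x,ẋ)=(-0.296591, -1.087997)

x = -0.2966, ẋ = -1.0880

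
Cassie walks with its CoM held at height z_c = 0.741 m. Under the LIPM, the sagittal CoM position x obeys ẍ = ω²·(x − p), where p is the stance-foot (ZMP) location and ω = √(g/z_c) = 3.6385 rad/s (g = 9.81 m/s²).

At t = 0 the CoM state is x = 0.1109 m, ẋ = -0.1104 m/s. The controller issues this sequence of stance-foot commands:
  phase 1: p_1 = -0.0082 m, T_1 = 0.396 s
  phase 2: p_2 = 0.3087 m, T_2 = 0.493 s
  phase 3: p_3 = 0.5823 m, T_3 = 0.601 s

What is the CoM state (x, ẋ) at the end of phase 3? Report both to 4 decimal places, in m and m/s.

phase 1: p=-0.0082, T=0.396, ωT=1.440846, cosh=2.230498, sinh=1.993770; start (x,ẋ)=(0.110900, -0.110400) → end (x,ẋ)=(0.196957, 0.617744)
phase 2: p=0.3087, T=0.493, ωT=1.793780, cosh=3.089234, sinh=2.922904; start (x,ẋ)=(0.196957, 0.617744) → end (x,ẋ)=(0.459750, 0.719971)
phase 3: p=0.5823, T=0.601, ωT=2.186739, cosh=4.509200, sinh=4.396918; start (x,ẋ)=(0.459750, 0.719971) → end (x,ẋ)=(0.899740, 1.285912)

x = 0.8997, ẋ = 1.2859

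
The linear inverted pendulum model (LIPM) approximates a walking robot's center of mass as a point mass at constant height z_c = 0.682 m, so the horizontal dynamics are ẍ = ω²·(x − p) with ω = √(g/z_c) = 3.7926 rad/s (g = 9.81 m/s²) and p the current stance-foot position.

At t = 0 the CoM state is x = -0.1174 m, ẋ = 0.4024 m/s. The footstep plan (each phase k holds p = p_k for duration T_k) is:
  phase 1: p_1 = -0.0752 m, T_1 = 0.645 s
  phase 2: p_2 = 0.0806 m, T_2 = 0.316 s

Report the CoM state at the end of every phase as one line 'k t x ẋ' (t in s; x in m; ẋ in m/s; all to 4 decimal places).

1 0.6450 0.2872 1.4233
2 0.9610 1.0197 3.7546

phase 1: p=-0.0752, T=0.645, ωT=2.446227, cosh=5.815663, sinh=5.729043; start (x,ẋ)=(-0.117400, 0.402400) → end (x,ẋ)=(0.287238, 1.423302)
phase 2: p=0.0806, T=0.316, ωT=1.198462, cosh=1.808336, sinh=1.506678; start (x,ẋ)=(0.287238, 1.423302) → end (x,ẋ)=(1.019703, 3.754586)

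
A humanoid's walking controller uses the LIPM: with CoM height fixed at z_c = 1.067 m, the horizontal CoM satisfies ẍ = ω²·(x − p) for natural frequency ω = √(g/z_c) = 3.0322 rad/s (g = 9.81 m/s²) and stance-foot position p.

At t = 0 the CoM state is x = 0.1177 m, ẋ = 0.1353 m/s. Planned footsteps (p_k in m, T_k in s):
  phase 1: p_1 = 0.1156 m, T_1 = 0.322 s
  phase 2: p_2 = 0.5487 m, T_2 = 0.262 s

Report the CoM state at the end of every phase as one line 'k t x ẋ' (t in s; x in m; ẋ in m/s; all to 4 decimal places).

1 0.3220 0.1696 0.2123
2 0.5840 0.1052 -0.7294

phase 1: p=0.1156, T=0.322, ωT=0.976368, cosh=1.515737, sinh=1.139060; start (x,ẋ)=(0.117700, 0.135300) → end (x,ẋ)=(0.169609, 0.212332)
phase 2: p=0.5487, T=0.262, ωT=0.794436, cosh=1.332515, sinh=0.880679; start (x,ẋ)=(0.169609, 0.212332) → end (x,ẋ)=(0.105226, -0.729386)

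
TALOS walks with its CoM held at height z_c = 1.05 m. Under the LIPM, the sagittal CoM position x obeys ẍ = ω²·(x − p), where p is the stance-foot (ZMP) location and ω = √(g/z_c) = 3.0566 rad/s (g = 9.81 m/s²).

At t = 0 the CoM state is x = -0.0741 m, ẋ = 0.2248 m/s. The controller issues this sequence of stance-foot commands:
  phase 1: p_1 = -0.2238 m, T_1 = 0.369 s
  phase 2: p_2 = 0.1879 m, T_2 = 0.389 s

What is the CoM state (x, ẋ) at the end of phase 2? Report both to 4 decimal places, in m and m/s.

phase 1: p=-0.2238, T=0.369, ωT=1.127885, cosh=1.706417, sinh=1.382700; start (x,ẋ)=(-0.074100, 0.224800) → end (x,ẋ)=(0.133342, 1.016289)
phase 2: p=0.1879, T=0.389, ωT=1.189017, cosh=1.794187, sinh=1.489666; start (x,ẋ)=(0.133342, 1.016289) → end (x,ẋ)=(0.585313, 1.574994)

x = 0.5853, ẋ = 1.5750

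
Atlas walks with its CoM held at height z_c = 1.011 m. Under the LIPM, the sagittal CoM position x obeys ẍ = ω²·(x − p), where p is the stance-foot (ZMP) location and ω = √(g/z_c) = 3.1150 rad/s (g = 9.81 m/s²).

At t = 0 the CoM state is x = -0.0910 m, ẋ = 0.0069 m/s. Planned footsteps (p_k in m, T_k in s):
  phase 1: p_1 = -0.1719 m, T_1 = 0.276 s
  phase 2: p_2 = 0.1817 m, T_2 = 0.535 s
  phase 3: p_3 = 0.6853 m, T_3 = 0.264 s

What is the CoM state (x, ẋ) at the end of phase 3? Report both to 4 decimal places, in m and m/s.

phase 1: p=-0.1719, T=0.276, ωT=0.859740, cosh=1.392909, sinh=0.969637; start (x,ẋ)=(-0.091000, 0.006900) → end (x,ẋ)=(-0.057066, 0.253963)
phase 2: p=0.1817, T=0.535, ωT=1.666525, cosh=2.741321, sinh=2.552419; start (x,ẋ)=(-0.057066, 0.253963) → end (x,ẋ)=(-0.264737, -1.202181)
phase 3: p=0.6853, T=0.264, ωT=0.822360, cosh=1.357629, sinh=0.918236; start (x,ẋ)=(-0.264737, -1.202181) → end (x,ẋ)=(-0.958876, -4.349512)

x = -0.9589, ẋ = -4.3495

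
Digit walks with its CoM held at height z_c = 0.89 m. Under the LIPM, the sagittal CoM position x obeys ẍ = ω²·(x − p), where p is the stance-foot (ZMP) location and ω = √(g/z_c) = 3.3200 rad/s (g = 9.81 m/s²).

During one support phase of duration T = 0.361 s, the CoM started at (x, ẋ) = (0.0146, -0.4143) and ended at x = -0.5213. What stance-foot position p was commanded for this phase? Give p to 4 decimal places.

p = 0.4449

ωT = 3.3200·0.361 = 1.198520; cosh(ωT) = 1.808424, sinh(ωT) = 1.506783
x(T) = p + (x₀−p)·cosh(ωT) + (ẋ₀/ω)·sinh(ωT) ⇒ p·(1 − cosh) = x(T) − x₀·cosh − (ẋ₀/ω)·sinh
numerator   = -0.5213 − (0.0146)·1.808424 − (-0.4143/3.3200)·1.506783 = -0.359673
denominator = 1 − 1.808424 = -0.808424
p = -0.359673 / -0.808424 = 0.4449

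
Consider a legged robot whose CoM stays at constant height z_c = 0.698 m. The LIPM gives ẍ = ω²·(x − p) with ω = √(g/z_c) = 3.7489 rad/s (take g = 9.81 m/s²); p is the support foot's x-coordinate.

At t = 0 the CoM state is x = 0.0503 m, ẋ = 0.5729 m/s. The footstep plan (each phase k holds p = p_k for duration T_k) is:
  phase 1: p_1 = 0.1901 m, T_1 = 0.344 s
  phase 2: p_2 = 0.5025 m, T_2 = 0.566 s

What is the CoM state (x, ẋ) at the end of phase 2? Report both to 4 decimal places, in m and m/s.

x = -0.6275, ẋ = -4.0598

phase 1: p=0.1901, T=0.344, ωT=1.289622, cosh=1.953394, sinh=1.678019; start (x,ẋ)=(0.050300, 0.572900) → end (x,ẋ)=(0.173447, 0.239656)
phase 2: p=0.5025, T=0.566, ωT=2.121877, cosh=4.233300, sinh=4.113493; start (x,ẋ)=(0.173447, 0.239656) → end (x,ẋ)=(-0.627515, -4.059811)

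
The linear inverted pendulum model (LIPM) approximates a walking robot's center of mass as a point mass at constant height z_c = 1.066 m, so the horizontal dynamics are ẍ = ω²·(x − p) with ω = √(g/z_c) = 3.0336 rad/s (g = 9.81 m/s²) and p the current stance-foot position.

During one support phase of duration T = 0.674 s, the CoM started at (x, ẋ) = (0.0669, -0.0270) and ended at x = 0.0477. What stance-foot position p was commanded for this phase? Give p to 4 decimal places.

ωT = 3.0336·0.674 = 2.044646; cosh(ωT) = 3.927926, sinh(ωT) = 3.798500
x(T) = p + (x₀−p)·cosh(ωT) + (ẋ₀/ω)·sinh(ωT) ⇒ p·(1 − cosh) = x(T) − x₀·cosh − (ẋ₀/ω)·sinh
numerator   = 0.0477 − (0.0669)·3.927926 − (-0.0270/3.0336)·3.798500 = -0.181270
denominator = 1 − 3.927926 = -2.927926
p = -0.181270 / -2.927926 = 0.0619

p = 0.0619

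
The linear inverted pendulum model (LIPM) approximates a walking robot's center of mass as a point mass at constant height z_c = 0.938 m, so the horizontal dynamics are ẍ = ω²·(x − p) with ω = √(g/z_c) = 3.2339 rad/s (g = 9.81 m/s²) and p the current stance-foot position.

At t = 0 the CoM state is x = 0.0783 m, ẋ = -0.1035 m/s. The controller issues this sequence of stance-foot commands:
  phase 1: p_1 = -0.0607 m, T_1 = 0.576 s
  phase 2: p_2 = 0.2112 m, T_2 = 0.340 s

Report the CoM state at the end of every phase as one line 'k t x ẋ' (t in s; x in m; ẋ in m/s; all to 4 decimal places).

1 0.5760 0.2972 1.0715
2 0.9160 0.7968 2.1582

phase 1: p=-0.0607, T=0.576, ωT=1.862726, cosh=3.298262, sinh=3.143013; start (x,ẋ)=(0.078300, -0.103500) → end (x,ẋ)=(0.297167, 1.071452)
phase 2: p=0.2112, T=0.340, ωT=1.099526, cosh=1.667886, sinh=1.334857; start (x,ẋ)=(0.297167, 1.071452) → end (x,ẋ)=(0.796847, 2.158162)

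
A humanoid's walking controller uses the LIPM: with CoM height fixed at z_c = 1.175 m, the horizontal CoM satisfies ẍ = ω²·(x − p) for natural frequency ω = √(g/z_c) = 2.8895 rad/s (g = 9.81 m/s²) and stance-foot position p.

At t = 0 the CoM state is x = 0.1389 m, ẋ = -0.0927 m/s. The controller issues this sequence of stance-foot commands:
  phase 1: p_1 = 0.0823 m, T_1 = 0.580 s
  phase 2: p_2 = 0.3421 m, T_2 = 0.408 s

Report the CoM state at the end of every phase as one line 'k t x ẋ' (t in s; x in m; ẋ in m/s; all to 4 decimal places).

phase 1: p=0.0823, T=0.580, ωT=1.675910, cosh=2.765397, sinh=2.578259; start (x,ẋ)=(0.138900, -0.092700) → end (x,ẋ)=(0.156107, 0.165311)
phase 2: p=0.3421, T=0.408, ωT=1.178916, cosh=1.779230, sinh=1.471618; start (x,ẋ)=(0.156107, 0.165311) → end (x,ẋ)=(0.095368, -0.496763)

1 0.5800 0.1561 0.1653
2 0.9880 0.0954 -0.4968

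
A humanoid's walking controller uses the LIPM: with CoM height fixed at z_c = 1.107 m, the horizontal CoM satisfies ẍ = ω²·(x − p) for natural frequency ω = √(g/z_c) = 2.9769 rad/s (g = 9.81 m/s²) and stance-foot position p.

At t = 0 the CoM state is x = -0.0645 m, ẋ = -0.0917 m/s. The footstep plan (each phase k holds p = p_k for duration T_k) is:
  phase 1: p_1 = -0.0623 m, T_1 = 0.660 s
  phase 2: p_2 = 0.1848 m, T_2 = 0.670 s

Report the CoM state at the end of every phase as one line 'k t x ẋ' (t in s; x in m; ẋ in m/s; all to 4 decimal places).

phase 1: p=-0.0623, T=0.660, ωT=1.964754, cosh=3.636674, sinh=3.496484; start (x,ẋ)=(-0.064500, -0.091700) → end (x,ẋ)=(-0.178006, -0.356382)
phase 2: p=0.1848, T=0.670, ωT=1.994523, cosh=3.742388, sinh=3.606309; start (x,ẋ)=(-0.178006, -0.356382) → end (x,ẋ)=(-1.604693, -5.228667)

1 0.6600 -0.1780 -0.3564
2 1.3300 -1.6047 -5.2287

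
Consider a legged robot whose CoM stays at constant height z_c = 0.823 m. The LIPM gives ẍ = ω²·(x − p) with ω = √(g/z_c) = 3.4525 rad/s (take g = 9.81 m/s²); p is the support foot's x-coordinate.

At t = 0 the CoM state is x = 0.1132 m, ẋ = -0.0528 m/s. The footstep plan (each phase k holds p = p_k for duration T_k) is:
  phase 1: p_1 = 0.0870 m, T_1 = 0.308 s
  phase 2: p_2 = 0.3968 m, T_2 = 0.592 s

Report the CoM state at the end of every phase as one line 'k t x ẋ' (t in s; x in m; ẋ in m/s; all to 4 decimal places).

phase 1: p=0.0870, T=0.308, ωT=1.063370, cosh=1.620702, sinh=1.275412; start (x,ẋ)=(0.113200, -0.052800) → end (x,ẋ)=(0.109957, 0.029795)
phase 2: p=0.3968, T=0.592, ωT=2.043880, cosh=3.925016, sinh=3.795491; start (x,ẋ)=(0.109957, 0.029795) → end (x,ẋ)=(-0.696308, -3.641823)

1 0.3080 0.1100 0.0298
2 0.9000 -0.6963 -3.6418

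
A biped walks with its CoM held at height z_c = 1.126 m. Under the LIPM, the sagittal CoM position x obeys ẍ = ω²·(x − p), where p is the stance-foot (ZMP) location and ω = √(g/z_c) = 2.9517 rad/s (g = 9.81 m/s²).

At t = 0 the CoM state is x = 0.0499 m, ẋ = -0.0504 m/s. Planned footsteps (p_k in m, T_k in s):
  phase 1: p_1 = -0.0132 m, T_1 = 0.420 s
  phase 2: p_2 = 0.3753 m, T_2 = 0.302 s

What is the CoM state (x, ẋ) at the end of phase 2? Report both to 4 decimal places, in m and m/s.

phase 1: p=-0.0132, T=0.420, ωT=1.239714, cosh=1.872046, sinh=1.582579; start (x,ẋ)=(0.049900, -0.050400) → end (x,ẋ)=(0.077904, 0.200408)
phase 2: p=0.3753, T=0.302, ωT=0.891413, cosh=1.424325, sinh=1.014249; start (x,ẋ)=(0.077904, 0.200408) → end (x,ẋ)=(0.020574, -0.604887)

x = 0.0206, ẋ = -0.6049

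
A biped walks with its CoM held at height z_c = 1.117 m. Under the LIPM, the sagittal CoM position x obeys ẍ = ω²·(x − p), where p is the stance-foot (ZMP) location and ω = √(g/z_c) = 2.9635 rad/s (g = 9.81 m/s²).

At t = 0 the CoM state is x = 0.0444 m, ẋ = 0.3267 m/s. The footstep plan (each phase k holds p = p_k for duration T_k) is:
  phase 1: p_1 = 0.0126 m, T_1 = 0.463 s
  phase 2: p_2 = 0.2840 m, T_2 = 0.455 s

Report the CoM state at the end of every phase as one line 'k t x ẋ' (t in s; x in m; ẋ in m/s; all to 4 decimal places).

phase 1: p=0.0126, T=0.463, ωT=1.372100, cosh=2.098600, sinh=1.845026; start (x,ẋ)=(0.044400, 0.326700) → end (x,ẋ)=(0.282733, 0.859486)
phase 2: p=0.2840, T=0.455, ωT=1.348392, cosh=2.055444, sinh=1.795786; start (x,ẋ)=(0.282733, 0.859486) → end (x,ẋ)=(0.802218, 1.759886)

1 0.4630 0.2827 0.8595
2 0.9180 0.8022 1.7599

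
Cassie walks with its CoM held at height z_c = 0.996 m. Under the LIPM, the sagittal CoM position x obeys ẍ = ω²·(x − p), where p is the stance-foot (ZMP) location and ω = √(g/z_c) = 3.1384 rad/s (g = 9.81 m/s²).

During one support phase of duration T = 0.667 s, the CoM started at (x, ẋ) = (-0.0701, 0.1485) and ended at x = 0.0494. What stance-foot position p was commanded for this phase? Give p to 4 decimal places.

p = -0.0478

ωT = 3.1384·0.667 = 2.093313; cosh(ωT) = 4.117511, sinh(ωT) = 3.994233
x(T) = p + (x₀−p)·cosh(ωT) + (ẋ₀/ω)·sinh(ωT) ⇒ p·(1 − cosh) = x(T) − x₀·cosh − (ẋ₀/ω)·sinh
numerator   = 0.0494 − (-0.0701)·4.117511 − (0.1485/3.1384)·3.994233 = 0.149042
denominator = 1 − 4.117511 = -3.117511
p = 0.149042 / -3.117511 = -0.0478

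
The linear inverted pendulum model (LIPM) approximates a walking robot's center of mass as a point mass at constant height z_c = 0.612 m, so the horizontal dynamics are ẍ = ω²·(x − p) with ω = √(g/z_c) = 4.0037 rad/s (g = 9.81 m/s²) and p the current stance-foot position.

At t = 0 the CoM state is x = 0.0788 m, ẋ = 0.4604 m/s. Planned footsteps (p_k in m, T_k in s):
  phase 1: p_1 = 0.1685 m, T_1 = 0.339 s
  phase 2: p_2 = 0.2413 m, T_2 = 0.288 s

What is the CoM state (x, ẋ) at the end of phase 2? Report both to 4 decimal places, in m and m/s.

x = 0.2619, ẋ = 0.2409

phase 1: p=0.1685, T=0.339, ωT=1.357254, cosh=2.071438, sinh=1.814072; start (x,ẋ)=(0.078800, 0.460400) → end (x,ẋ)=(0.191299, 0.302199)
phase 2: p=0.2413, T=0.288, ωT=1.153066, cosh=1.741779, sinh=1.426111; start (x,ẋ)=(0.191299, 0.302199) → end (x,ẋ)=(0.261852, 0.240871)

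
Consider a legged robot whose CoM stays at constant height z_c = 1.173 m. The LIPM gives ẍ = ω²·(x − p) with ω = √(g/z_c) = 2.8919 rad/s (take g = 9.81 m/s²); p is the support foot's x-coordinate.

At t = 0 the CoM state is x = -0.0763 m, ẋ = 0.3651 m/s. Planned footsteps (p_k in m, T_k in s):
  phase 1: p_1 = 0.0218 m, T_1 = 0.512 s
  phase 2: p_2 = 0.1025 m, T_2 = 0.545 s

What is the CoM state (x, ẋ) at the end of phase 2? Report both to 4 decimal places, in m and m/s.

x = 0.1929, ẋ = 0.3403

phase 1: p=0.0218, T=0.512, ωT=1.480653, cosh=2.311652, sinh=2.084163; start (x,ẋ)=(-0.076300, 0.365100) → end (x,ẋ)=(0.058151, 0.252717)
phase 2: p=0.1025, T=0.545, ωT=1.576086, cosh=2.521386, sinh=2.314603; start (x,ẋ)=(0.058151, 0.252717) → end (x,ẋ)=(0.192947, 0.340340)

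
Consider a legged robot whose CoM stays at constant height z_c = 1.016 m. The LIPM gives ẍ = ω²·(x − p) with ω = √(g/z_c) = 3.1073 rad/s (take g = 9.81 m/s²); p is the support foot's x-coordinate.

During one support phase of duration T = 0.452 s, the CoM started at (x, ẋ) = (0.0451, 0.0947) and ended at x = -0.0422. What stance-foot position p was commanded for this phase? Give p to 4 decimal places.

p = 0.1707

ωT = 3.1073·0.452 = 1.404500; cosh(ωT) = 2.159489, sinh(ωT) = 1.913999
x(T) = p + (x₀−p)·cosh(ωT) + (ẋ₀/ω)·sinh(ωT) ⇒ p·(1 − cosh) = x(T) − x₀·cosh − (ẋ₀/ω)·sinh
numerator   = -0.0422 − (0.0451)·2.159489 − (0.0947/3.1073)·1.913999 = -0.197925
denominator = 1 − 2.159489 = -1.159489
p = -0.197925 / -1.159489 = 0.1707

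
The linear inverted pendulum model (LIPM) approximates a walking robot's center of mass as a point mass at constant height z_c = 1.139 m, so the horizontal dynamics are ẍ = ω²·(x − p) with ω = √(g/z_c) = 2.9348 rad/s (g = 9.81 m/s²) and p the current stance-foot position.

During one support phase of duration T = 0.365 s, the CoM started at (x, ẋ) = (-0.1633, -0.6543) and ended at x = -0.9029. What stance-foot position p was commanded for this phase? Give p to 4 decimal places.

p = 0.5540

ωT = 2.9348·0.365 = 1.071202; cosh(ωT) = 1.630741, sinh(ωT) = 1.288145
x(T) = p + (x₀−p)·cosh(ωT) + (ẋ₀/ω)·sinh(ωT) ⇒ p·(1 − cosh) = x(T) − x₀·cosh − (ẋ₀/ω)·sinh
numerator   = -0.9029 − (-0.1633)·1.630741 − (-0.6543/2.9348)·1.288145 = -0.349414
denominator = 1 − 1.630741 = -0.630741
p = -0.349414 / -0.630741 = 0.5540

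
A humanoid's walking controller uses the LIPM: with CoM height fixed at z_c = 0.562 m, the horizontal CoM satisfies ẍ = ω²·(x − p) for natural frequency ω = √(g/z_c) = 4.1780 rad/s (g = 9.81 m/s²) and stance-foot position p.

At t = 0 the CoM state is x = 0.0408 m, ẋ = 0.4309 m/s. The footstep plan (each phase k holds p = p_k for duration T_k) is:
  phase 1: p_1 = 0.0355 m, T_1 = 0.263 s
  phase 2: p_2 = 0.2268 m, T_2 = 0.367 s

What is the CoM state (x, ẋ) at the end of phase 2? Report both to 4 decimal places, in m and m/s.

phase 1: p=0.0355, T=0.263, ωT=1.098814, cosh=1.666936, sinh=1.333670; start (x,ẋ)=(0.040800, 0.430900) → end (x,ẋ)=(0.181883, 0.747815)
phase 2: p=0.2268, T=0.367, ωT=1.533326, cosh=2.424690, sinh=2.208873; start (x,ẋ)=(0.181883, 0.747815) → end (x,ẋ)=(0.513254, 1.398698)

x = 0.5133, ẋ = 1.3987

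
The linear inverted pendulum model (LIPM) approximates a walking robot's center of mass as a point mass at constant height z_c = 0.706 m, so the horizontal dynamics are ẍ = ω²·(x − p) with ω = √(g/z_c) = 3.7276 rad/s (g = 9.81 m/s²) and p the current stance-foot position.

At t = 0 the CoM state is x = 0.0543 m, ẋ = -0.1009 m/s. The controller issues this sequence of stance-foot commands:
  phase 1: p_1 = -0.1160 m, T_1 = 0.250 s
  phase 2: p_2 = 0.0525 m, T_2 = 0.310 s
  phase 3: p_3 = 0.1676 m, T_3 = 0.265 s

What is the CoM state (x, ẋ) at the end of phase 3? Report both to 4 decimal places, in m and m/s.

x = 0.8187, ẋ = 2.6265

phase 1: p=-0.1160, T=0.250, ωT=0.931900, cosh=1.466567, sinh=1.072762; start (x,ẋ)=(0.054300, -0.100900) → end (x,ẋ)=(0.104718, 0.533024)
phase 2: p=0.0525, T=0.310, ωT=1.155556, cosh=1.745336, sinh=1.430453; start (x,ẋ)=(0.104718, 0.533024) → end (x,ẋ)=(0.348185, 1.208743)
phase 3: p=0.1676, T=0.265, ωT=0.987814, cosh=1.528874, sinh=1.156484; start (x,ẋ)=(0.348185, 1.208743) → end (x,ẋ)=(0.818702, 2.626499)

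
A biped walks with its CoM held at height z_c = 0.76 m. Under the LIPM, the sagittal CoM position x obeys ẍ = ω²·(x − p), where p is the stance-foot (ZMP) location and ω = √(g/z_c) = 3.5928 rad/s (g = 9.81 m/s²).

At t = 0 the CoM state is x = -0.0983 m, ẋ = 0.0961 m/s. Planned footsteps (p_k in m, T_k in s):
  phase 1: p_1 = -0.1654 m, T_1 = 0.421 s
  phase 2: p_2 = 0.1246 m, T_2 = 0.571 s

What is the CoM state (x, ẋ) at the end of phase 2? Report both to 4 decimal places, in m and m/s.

x = 0.6352, ẋ = 1.9644

phase 1: p=-0.1654, T=0.421, ωT=1.512569, cosh=2.379359, sinh=2.159015; start (x,ẋ)=(-0.098300, 0.096100) → end (x,ẋ)=(0.052004, 0.749145)
phase 2: p=0.1246, T=0.571, ωT=2.051489, cosh=3.954009, sinh=3.825466; start (x,ẋ)=(0.052004, 0.749145) → end (x,ẋ)=(0.635214, 1.964360)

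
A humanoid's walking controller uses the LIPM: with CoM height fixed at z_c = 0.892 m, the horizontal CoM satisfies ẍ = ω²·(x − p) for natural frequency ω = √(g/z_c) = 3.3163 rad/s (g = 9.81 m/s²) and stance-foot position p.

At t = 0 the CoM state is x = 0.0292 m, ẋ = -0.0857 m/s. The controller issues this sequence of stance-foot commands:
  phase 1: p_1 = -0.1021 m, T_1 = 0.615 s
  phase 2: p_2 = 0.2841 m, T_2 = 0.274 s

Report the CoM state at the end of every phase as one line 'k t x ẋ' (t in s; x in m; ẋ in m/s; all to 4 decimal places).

1 0.6150 0.3134 1.3103
2 0.8890 0.7369 1.9906

phase 1: p=-0.1021, T=0.615, ωT=2.039525, cosh=3.908522, sinh=3.778431; start (x,ẋ)=(0.029200, -0.085700) → end (x,ẋ)=(0.313446, 1.310283)
phase 2: p=0.2841, T=0.274, ωT=0.908666, cosh=1.442036, sinh=1.038975; start (x,ẋ)=(0.313446, 1.310283) → end (x,ẋ)=(0.736922, 1.990590)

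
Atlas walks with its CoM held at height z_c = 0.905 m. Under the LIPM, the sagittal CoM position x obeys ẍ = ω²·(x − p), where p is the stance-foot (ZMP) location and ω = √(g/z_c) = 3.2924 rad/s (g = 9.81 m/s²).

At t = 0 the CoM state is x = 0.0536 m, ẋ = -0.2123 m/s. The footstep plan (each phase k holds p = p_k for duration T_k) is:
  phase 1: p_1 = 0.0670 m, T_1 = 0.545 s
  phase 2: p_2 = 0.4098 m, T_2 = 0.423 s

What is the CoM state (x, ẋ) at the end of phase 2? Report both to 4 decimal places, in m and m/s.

phase 1: p=0.0670, T=0.545, ωT=1.794358, cosh=3.090923, sinh=2.924689; start (x,ẋ)=(0.053600, -0.212300) → end (x,ẋ)=(-0.163008, -0.785235)
phase 2: p=0.4098, T=0.423, ωT=1.392685, cosh=2.137026, sinh=1.888619; start (x,ẋ)=(-0.163008, -0.785235) → end (x,ẋ)=(-1.264739, -5.239836)

x = -1.2647, ẋ = -5.2398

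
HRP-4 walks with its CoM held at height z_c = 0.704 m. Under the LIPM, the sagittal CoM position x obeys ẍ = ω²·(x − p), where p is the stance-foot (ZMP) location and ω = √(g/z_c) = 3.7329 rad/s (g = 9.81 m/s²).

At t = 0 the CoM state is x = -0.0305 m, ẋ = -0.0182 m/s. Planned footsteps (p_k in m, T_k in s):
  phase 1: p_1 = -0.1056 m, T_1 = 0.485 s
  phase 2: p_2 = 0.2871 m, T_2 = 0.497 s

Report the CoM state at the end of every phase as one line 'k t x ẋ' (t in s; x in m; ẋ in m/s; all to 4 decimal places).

phase 1: p=-0.1056, T=0.485, ωT=1.810456, cosh=3.138408, sinh=2.974829; start (x,ẋ)=(-0.030500, -0.018200) → end (x,ẋ)=(0.115591, 0.776847)
phase 2: p=0.2871, T=0.497, ωT=1.855251, cosh=3.274859, sinh=3.118446; start (x,ẋ)=(0.115591, 0.776847) → end (x,ẋ)=(0.374404, 0.547549)

1 0.4850 0.1156 0.7768
2 0.9820 0.3744 0.5475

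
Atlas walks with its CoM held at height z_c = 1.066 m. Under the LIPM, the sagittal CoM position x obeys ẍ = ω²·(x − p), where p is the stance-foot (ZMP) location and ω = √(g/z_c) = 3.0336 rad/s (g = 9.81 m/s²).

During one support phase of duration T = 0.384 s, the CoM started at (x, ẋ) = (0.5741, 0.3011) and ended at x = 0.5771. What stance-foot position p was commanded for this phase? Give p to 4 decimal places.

p = 0.7594

ωT = 3.0336·0.384 = 1.164902; cosh(ωT) = 1.758782, sinh(ωT) = 1.446828
x(T) = p + (x₀−p)·cosh(ωT) + (ẋ₀/ω)·sinh(ωT) ⇒ p·(1 − cosh) = x(T) − x₀·cosh − (ẋ₀/ω)·sinh
numerator   = 0.5771 − (0.5741)·1.758782 − (0.3011/3.0336)·1.446828 = -0.576221
denominator = 1 − 1.758782 = -0.758782
p = -0.576221 / -0.758782 = 0.7594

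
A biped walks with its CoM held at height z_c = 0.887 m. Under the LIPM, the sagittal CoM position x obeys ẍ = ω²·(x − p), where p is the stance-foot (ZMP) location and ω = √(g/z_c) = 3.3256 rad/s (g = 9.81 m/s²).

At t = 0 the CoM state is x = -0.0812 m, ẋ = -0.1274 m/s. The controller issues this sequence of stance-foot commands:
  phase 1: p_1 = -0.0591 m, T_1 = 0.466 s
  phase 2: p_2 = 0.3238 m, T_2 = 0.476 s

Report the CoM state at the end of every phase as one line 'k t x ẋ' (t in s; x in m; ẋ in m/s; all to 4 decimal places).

phase 1: p=-0.0591, T=0.466, ωT=1.549730, cosh=2.461251, sinh=2.248945; start (x,ẋ)=(-0.081200, -0.127400) → end (x,ẋ)=(-0.199648, -0.478851)
phase 2: p=0.3238, T=0.476, ωT=1.582986, cosh=2.537417, sinh=2.332056; start (x,ẋ)=(-0.199648, -0.478851) → end (x,ẋ)=(-1.340198, -5.274640)

1 0.4660 -0.1996 -0.4789
2 0.9420 -1.3402 -5.2746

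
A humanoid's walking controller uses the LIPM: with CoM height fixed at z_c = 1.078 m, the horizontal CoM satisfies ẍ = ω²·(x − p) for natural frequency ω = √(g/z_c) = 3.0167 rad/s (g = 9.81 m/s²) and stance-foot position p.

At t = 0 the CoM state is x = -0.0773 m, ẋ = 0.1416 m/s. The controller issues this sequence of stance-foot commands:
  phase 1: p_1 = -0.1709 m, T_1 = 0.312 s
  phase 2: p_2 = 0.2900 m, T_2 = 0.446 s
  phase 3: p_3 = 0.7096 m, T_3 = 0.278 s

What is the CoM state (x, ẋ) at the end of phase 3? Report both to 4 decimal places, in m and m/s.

phase 1: p=-0.1709, T=0.312, ωT=0.941210, cosh=1.476619, sinh=1.086463; start (x,ẋ)=(-0.077300, 0.141600) → end (x,ẋ)=(0.018309, 0.515866)
phase 2: p=0.2900, T=0.446, ωT=1.345448, cosh=2.050165, sinh=1.789742; start (x,ẋ)=(0.018309, 0.515866) → end (x,ẋ)=(0.039040, -0.409281)
phase 3: p=0.7096, T=0.278, ωT=0.838643, cosh=1.372761, sinh=0.940464; start (x,ẋ)=(0.039040, -0.409281) → end (x,ẋ)=(-0.338513, -2.464289)

x = -0.3385, ẋ = -2.4643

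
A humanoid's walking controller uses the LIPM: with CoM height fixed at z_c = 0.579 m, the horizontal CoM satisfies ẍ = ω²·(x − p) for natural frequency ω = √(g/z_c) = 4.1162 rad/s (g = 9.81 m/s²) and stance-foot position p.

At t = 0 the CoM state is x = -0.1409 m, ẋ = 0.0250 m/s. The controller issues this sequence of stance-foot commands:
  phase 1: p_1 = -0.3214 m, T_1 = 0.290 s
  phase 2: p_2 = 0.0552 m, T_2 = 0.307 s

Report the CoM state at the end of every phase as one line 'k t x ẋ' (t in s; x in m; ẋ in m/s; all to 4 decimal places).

phase 1: p=-0.3214, T=0.290, ωT=1.193698, cosh=1.801179, sinh=1.498081; start (x,ẋ)=(-0.140900, 0.025000) → end (x,ẋ)=(0.012811, 1.158064)
phase 2: p=0.0552, T=0.307, ωT=1.263673, cosh=1.910505, sinh=1.627891; start (x,ẋ)=(0.012811, 1.158064) → end (x,ẋ)=(0.432212, 1.928454)

1 0.2900 0.0128 1.1581
2 0.5970 0.4322 1.9285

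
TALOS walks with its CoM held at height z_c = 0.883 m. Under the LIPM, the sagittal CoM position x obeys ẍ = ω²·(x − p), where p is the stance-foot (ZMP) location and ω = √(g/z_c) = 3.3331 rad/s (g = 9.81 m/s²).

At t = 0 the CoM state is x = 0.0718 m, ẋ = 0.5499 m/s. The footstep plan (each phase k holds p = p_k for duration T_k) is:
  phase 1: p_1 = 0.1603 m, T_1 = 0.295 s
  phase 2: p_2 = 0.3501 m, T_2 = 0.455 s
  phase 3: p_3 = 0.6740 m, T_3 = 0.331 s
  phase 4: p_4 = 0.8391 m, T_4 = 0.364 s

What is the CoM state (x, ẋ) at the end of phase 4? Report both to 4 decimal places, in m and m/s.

x = -0.7860, ẋ = -5.1261

phase 1: p=0.1603, T=0.295, ωT=0.983264, cosh=1.523628, sinh=1.149540; start (x,ẋ)=(0.071800, 0.549900) → end (x,ẋ)=(0.215112, 0.498753)
phase 2: p=0.3501, T=0.455, ωT=1.516560, cosh=2.387996, sinh=2.168530; start (x,ẋ)=(0.215112, 0.498753) → end (x,ẋ)=(0.352240, 0.215334)
phase 3: p=0.6740, T=0.331, ωT=1.103256, cosh=1.672876, sinh=1.341087; start (x,ẋ)=(0.352240, 0.215334) → end (x,ẋ)=(0.222375, -1.078035)
phase 4: p=0.8391, T=0.364, ωT=1.213248, cosh=1.830813, sinh=1.533583; start (x,ẋ)=(0.222375, -1.078035) → end (x,ẋ)=(-0.786019, -5.126121)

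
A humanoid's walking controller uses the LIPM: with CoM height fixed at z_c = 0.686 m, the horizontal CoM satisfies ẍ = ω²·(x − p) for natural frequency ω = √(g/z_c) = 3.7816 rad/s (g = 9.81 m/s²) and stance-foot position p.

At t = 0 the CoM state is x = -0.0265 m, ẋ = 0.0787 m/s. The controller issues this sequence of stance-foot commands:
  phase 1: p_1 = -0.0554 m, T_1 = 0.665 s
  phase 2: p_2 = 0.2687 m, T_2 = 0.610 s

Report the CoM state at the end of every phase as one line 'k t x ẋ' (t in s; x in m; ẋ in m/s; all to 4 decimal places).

1 0.6650 0.2522 1.1609
2 1.2750 1.7113 5.5770

phase 1: p=-0.0554, T=0.665, ωT=2.514764, cosh=6.222286, sinh=6.141404; start (x,ẋ)=(-0.026500, 0.078700) → end (x,ẋ)=(0.252235, 1.160877)
phase 2: p=0.2687, T=0.610, ωT=2.306776, cosh=5.070789, sinh=4.971208; start (x,ẋ)=(0.252235, 1.160877) → end (x,ẋ)=(1.711271, 5.577030)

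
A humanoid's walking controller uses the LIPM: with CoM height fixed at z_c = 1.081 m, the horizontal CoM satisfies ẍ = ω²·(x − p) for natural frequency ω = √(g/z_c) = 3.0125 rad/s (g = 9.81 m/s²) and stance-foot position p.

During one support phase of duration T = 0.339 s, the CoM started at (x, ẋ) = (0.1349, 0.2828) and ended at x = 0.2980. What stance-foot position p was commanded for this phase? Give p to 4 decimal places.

ωT = 3.0125·0.339 = 1.021238; cosh(ωT) = 1.568389, sinh(ωT) = 1.208240
x(T) = p + (x₀−p)·cosh(ωT) + (ẋ₀/ω)·sinh(ωT) ⇒ p·(1 − cosh) = x(T) − x₀·cosh − (ẋ₀/ω)·sinh
numerator   = 0.2980 − (0.1349)·1.568389 − (0.2828/3.0125)·1.208240 = -0.027000
denominator = 1 − 1.568389 = -0.568389
p = -0.027000 / -0.568389 = 0.0475

p = 0.0475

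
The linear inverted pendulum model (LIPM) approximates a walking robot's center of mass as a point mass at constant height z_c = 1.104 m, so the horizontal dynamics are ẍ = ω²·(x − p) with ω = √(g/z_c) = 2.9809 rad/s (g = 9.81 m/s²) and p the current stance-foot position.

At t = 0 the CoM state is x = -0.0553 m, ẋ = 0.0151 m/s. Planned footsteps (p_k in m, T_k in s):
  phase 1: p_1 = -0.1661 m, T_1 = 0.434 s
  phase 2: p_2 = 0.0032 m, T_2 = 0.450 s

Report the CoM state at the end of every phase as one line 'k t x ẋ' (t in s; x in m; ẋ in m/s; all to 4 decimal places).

phase 1: p=-0.1661, T=0.434, ωT=1.293711, cosh=1.960271, sinh=1.686020; start (x,ẋ)=(-0.055300, 0.015100) → end (x,ẋ)=(0.059639, 0.586465)
phase 2: p=0.0032, T=0.450, ωT=1.341405, cosh=2.042946, sinh=1.781467; start (x,ẋ)=(0.059639, 0.586465) → end (x,ẋ)=(0.468989, 1.497827)

1 0.4340 0.0596 0.5865
2 0.8840 0.4690 1.4978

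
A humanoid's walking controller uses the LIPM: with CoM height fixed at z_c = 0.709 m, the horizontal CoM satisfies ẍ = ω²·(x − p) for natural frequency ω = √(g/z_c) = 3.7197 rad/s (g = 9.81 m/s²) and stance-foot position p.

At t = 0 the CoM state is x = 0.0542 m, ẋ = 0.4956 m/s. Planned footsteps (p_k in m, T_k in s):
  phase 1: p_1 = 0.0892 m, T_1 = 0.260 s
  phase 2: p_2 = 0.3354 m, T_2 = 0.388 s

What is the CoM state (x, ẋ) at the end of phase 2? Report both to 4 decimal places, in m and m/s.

phase 1: p=0.0892, T=0.260, ωT=0.967122, cosh=1.505269, sinh=1.125094; start (x,ẋ)=(0.054200, 0.495600) → end (x,ẋ)=(0.186419, 0.599536)
phase 2: p=0.3354, T=0.388, ωT=1.443244, cosh=2.235284, sinh=1.999124; start (x,ẋ)=(0.186419, 0.599536) → end (x,ẋ)=(0.324602, 0.232292)

x = 0.3246, ẋ = 0.2323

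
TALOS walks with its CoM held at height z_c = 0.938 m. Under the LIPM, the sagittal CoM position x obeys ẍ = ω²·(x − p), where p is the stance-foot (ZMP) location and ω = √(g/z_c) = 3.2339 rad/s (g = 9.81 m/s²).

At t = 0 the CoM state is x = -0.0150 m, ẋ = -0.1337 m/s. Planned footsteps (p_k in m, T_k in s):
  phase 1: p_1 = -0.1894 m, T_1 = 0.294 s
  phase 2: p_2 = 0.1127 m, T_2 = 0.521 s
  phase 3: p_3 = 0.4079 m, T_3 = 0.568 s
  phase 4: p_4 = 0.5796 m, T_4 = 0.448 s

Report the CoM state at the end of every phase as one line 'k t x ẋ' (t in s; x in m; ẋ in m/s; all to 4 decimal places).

phase 1: p=-0.1894, T=0.294, ωT=0.950767, cosh=1.487069, sinh=1.100624; start (x,ẋ)=(-0.015000, -0.133700) → end (x,ẋ)=(0.024441, 0.421922)
phase 2: p=0.1127, T=0.521, ωT=1.684862, cosh=2.788588, sinh=2.603118; start (x,ẋ)=(0.024441, 0.421922) → end (x,ẋ)=(0.206208, 0.433586)
phase 3: p=0.4079, T=0.568, ωT=1.836855, cosh=3.218043, sinh=3.058725; start (x,ẋ)=(0.206208, 0.433586) → end (x,ẋ)=(0.168947, -0.599758)
phase 4: p=0.5796, T=0.448, ωT=1.448787, cosh=2.246401, sinh=2.011546; start (x,ẋ)=(0.168947, -0.599758) → end (x,ẋ)=(-0.715953, -4.018655)

1 0.2940 0.0244 0.4219
2 0.8150 0.2062 0.4336
3 1.3830 0.1689 -0.5998
4 1.8310 -0.7160 -4.0187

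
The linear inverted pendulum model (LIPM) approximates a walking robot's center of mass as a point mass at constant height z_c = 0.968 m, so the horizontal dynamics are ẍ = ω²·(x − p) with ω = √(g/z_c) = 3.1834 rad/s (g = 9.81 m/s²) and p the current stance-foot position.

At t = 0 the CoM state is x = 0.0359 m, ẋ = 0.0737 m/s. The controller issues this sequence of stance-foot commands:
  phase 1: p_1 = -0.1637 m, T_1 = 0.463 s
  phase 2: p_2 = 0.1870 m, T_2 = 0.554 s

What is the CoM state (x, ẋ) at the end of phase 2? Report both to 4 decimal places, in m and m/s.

x = 1.9743, ẋ = 5.8590

phase 1: p=-0.1637, T=0.463, ωT=1.473914, cosh=2.297660, sinh=2.068633; start (x,ẋ)=(0.035900, 0.073700) → end (x,ẋ)=(0.342805, 1.483760)
phase 2: p=0.1870, T=0.554, ωT=1.763604, cosh=3.002423, sinh=2.830997; start (x,ẋ)=(0.342805, 1.483760) → end (x,ẋ)=(1.974299, 5.859018)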